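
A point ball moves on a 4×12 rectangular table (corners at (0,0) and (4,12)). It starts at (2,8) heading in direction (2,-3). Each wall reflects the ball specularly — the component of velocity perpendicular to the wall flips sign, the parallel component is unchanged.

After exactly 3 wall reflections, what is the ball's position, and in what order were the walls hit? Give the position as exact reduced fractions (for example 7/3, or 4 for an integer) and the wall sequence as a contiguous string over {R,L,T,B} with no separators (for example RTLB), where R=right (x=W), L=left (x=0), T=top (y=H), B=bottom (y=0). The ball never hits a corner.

1. t=1 → R at (4,5); v=(-2,-3)
2. t=5/3 → B at (2/3,0); v=(-2,3)
3. t=1/3 → L at (0,1); v=(2,3)

Final position: (0,1)
Wall sequence: RBL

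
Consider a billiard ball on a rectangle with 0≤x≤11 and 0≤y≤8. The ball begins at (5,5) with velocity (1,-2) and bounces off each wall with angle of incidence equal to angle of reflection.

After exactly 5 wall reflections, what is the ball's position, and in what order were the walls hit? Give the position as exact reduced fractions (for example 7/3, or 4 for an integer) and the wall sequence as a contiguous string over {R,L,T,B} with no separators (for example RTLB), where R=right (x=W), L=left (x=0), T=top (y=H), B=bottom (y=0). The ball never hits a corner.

Final position: (5/2,8)
Wall sequence: BRTBT

1. t=5/2 → B at (15/2,0); v=(1,2)
2. t=7/2 → R at (11,7); v=(-1,2)
3. t=1/2 → T at (21/2,8); v=(-1,-2)
4. t=4 → B at (13/2,0); v=(-1,2)
5. t=4 → T at (5/2,8); v=(-1,-2)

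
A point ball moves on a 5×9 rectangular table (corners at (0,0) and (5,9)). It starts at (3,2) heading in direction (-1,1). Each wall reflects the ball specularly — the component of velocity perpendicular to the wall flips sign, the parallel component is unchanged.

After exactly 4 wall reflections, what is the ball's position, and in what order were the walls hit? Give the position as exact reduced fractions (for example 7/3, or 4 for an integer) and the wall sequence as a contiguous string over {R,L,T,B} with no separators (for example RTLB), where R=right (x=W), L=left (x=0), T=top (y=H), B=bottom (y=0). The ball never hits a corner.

1. t=3 → L at (0,5); v=(1,1)
2. t=4 → T at (4,9); v=(1,-1)
3. t=1 → R at (5,8); v=(-1,-1)
4. t=5 → L at (0,3); v=(1,-1)

Final position: (0,3)
Wall sequence: LTRL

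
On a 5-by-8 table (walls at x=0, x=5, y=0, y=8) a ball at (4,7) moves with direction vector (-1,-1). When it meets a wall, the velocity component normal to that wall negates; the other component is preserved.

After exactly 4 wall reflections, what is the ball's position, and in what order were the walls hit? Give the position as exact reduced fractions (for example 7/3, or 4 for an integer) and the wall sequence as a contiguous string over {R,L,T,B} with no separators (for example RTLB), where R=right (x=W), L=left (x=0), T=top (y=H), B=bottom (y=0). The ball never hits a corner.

1. t=4 → L at (0,3); v=(1,-1)
2. t=3 → B at (3,0); v=(1,1)
3. t=2 → R at (5,2); v=(-1,1)
4. t=5 → L at (0,7); v=(1,1)

Final position: (0,7)
Wall sequence: LBRL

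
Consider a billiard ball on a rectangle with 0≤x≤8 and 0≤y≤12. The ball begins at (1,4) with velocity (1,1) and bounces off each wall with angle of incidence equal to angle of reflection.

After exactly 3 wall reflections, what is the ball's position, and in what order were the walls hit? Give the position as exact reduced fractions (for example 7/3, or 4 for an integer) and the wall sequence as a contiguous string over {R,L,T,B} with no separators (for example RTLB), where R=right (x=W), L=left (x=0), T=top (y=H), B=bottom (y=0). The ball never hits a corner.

1. t=7 → R at (8,11); v=(-1,1)
2. t=1 → T at (7,12); v=(-1,-1)
3. t=7 → L at (0,5); v=(1,-1)

Final position: (0,5)
Wall sequence: RTL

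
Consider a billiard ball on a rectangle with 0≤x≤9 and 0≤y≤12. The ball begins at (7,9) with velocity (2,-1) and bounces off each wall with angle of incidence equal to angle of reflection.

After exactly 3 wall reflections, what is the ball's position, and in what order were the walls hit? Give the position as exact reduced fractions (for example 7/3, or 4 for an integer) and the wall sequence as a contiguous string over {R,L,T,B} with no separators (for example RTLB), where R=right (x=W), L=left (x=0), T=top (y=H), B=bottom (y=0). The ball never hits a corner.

Final position: (7,0)
Wall sequence: RLB

1. t=1 → R at (9,8); v=(-2,-1)
2. t=9/2 → L at (0,7/2); v=(2,-1)
3. t=7/2 → B at (7,0); v=(2,1)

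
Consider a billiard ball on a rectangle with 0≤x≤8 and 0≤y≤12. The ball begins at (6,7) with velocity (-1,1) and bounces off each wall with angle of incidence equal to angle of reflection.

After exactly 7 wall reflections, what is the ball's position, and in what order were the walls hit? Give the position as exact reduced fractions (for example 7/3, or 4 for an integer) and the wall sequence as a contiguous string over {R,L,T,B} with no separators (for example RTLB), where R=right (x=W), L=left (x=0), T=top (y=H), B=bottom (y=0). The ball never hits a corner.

Final position: (8,11)
Wall sequence: TLRBLTR

1. t=5 → T at (1,12); v=(-1,-1)
2. t=1 → L at (0,11); v=(1,-1)
3. t=8 → R at (8,3); v=(-1,-1)
4. t=3 → B at (5,0); v=(-1,1)
5. t=5 → L at (0,5); v=(1,1)
6. t=7 → T at (7,12); v=(1,-1)
7. t=1 → R at (8,11); v=(-1,-1)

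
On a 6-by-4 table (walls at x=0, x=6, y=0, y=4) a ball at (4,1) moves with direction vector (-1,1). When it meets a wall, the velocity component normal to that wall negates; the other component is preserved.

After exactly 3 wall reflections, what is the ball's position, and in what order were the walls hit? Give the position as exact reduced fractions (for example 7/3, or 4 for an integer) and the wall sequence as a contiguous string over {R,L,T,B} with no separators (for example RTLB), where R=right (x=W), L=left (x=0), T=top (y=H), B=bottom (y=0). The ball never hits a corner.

Final position: (3,0)
Wall sequence: TLB

1. t=3 → T at (1,4); v=(-1,-1)
2. t=1 → L at (0,3); v=(1,-1)
3. t=3 → B at (3,0); v=(1,1)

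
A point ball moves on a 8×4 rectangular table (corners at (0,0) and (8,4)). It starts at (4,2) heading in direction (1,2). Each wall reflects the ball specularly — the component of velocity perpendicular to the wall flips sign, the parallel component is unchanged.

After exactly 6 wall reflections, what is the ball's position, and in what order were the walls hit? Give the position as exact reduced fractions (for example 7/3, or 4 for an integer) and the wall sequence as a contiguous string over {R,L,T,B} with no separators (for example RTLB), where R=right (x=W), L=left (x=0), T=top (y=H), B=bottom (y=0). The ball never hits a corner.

Final position: (3,4)
Wall sequence: TBRTBT

1. t=1 → T at (5,4); v=(1,-2)
2. t=2 → B at (7,0); v=(1,2)
3. t=1 → R at (8,2); v=(-1,2)
4. t=1 → T at (7,4); v=(-1,-2)
5. t=2 → B at (5,0); v=(-1,2)
6. t=2 → T at (3,4); v=(-1,-2)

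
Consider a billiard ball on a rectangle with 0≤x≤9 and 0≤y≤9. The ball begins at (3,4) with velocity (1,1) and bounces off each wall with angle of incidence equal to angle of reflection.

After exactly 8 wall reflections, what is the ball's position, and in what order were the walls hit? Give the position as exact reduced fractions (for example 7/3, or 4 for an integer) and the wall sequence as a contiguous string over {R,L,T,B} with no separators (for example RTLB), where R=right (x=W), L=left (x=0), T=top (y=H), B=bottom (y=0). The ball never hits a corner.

Final position: (0,1)
Wall sequence: TRBLTRBL

1. t=5 → T at (8,9); v=(1,-1)
2. t=1 → R at (9,8); v=(-1,-1)
3. t=8 → B at (1,0); v=(-1,1)
4. t=1 → L at (0,1); v=(1,1)
5. t=8 → T at (8,9); v=(1,-1)
6. t=1 → R at (9,8); v=(-1,-1)
7. t=8 → B at (1,0); v=(-1,1)
8. t=1 → L at (0,1); v=(1,1)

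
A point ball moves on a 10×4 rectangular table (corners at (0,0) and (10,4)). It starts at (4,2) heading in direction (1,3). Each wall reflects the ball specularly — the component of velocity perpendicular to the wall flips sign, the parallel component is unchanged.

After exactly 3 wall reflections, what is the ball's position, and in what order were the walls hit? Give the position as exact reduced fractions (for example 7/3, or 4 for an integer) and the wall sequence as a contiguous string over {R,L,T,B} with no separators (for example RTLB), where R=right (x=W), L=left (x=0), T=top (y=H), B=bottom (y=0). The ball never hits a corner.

1. t=2/3 → T at (14/3,4); v=(1,-3)
2. t=4/3 → B at (6,0); v=(1,3)
3. t=4/3 → T at (22/3,4); v=(1,-3)

Final position: (22/3,4)
Wall sequence: TBT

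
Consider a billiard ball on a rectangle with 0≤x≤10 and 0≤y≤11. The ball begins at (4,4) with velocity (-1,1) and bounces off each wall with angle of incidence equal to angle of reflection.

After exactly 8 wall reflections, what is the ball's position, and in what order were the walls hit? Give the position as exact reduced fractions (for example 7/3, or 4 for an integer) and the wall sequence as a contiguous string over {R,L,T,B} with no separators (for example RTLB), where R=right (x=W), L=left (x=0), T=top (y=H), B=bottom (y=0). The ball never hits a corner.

1. t=4 → L at (0,8); v=(1,1)
2. t=3 → T at (3,11); v=(1,-1)
3. t=7 → R at (10,4); v=(-1,-1)
4. t=4 → B at (6,0); v=(-1,1)
5. t=6 → L at (0,6); v=(1,1)
6. t=5 → T at (5,11); v=(1,-1)
7. t=5 → R at (10,6); v=(-1,-1)
8. t=6 → B at (4,0); v=(-1,1)

Final position: (4,0)
Wall sequence: LTRBLTRB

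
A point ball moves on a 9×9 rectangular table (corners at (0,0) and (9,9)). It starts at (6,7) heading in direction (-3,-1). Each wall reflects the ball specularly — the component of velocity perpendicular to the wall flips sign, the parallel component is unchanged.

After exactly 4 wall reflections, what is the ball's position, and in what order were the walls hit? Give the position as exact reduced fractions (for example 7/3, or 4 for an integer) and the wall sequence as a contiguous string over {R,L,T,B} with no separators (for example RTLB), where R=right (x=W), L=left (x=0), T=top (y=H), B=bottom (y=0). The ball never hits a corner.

Final position: (0,1)
Wall sequence: LRBL

1. t=2 → L at (0,5); v=(3,-1)
2. t=3 → R at (9,2); v=(-3,-1)
3. t=2 → B at (3,0); v=(-3,1)
4. t=1 → L at (0,1); v=(3,1)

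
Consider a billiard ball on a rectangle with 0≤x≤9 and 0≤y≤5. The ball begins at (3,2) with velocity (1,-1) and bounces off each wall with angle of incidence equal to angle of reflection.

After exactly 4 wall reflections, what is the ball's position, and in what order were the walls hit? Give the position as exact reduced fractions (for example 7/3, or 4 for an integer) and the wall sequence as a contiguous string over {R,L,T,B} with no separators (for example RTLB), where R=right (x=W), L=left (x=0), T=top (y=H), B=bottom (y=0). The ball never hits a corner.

1. t=2 → B at (5,0); v=(1,1)
2. t=4 → R at (9,4); v=(-1,1)
3. t=1 → T at (8,5); v=(-1,-1)
4. t=5 → B at (3,0); v=(-1,1)

Final position: (3,0)
Wall sequence: BRTB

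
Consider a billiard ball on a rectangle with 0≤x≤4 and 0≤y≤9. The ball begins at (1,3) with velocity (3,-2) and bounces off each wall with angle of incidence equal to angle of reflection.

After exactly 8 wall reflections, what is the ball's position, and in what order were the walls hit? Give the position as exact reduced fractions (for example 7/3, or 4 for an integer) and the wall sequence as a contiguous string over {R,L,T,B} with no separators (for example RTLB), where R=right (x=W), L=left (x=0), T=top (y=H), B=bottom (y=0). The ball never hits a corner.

Final position: (0,17/3)
Wall sequence: RBLRLTRL

1. t=1 → R at (4,1); v=(-3,-2)
2. t=1/2 → B at (5/2,0); v=(-3,2)
3. t=5/6 → L at (0,5/3); v=(3,2)
4. t=4/3 → R at (4,13/3); v=(-3,2)
5. t=4/3 → L at (0,7); v=(3,2)
6. t=1 → T at (3,9); v=(3,-2)
7. t=1/3 → R at (4,25/3); v=(-3,-2)
8. t=4/3 → L at (0,17/3); v=(3,-2)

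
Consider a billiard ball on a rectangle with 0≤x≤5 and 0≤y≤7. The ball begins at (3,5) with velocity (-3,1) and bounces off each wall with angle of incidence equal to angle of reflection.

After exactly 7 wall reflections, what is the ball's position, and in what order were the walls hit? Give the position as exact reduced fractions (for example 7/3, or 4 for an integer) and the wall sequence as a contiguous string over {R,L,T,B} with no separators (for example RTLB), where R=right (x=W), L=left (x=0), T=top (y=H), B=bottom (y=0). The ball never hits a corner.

1. t=1 → L at (0,6); v=(3,1)
2. t=1 → T at (3,7); v=(3,-1)
3. t=2/3 → R at (5,19/3); v=(-3,-1)
4. t=5/3 → L at (0,14/3); v=(3,-1)
5. t=5/3 → R at (5,3); v=(-3,-1)
6. t=5/3 → L at (0,4/3); v=(3,-1)
7. t=4/3 → B at (4,0); v=(3,1)

Final position: (4,0)
Wall sequence: LTRLRLB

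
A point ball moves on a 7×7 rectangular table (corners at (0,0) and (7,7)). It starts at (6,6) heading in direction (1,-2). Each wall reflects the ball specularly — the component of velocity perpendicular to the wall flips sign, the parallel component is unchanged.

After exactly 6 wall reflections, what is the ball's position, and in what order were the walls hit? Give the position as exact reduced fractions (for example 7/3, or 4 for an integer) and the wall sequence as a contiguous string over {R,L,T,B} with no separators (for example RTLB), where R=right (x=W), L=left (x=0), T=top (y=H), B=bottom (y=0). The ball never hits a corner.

Final position: (11/2,7)
Wall sequence: RBTLBT

1. t=1 → R at (7,4); v=(-1,-2)
2. t=2 → B at (5,0); v=(-1,2)
3. t=7/2 → T at (3/2,7); v=(-1,-2)
4. t=3/2 → L at (0,4); v=(1,-2)
5. t=2 → B at (2,0); v=(1,2)
6. t=7/2 → T at (11/2,7); v=(1,-2)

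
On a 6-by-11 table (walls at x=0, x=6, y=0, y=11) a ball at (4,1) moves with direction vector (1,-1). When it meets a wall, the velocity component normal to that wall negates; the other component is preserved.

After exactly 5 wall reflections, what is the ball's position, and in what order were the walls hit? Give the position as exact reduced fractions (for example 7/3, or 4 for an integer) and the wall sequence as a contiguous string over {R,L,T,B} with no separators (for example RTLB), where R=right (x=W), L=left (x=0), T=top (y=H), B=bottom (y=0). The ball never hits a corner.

Final position: (6,9)
Wall sequence: BRLTR

1. t=1 → B at (5,0); v=(1,1)
2. t=1 → R at (6,1); v=(-1,1)
3. t=6 → L at (0,7); v=(1,1)
4. t=4 → T at (4,11); v=(1,-1)
5. t=2 → R at (6,9); v=(-1,-1)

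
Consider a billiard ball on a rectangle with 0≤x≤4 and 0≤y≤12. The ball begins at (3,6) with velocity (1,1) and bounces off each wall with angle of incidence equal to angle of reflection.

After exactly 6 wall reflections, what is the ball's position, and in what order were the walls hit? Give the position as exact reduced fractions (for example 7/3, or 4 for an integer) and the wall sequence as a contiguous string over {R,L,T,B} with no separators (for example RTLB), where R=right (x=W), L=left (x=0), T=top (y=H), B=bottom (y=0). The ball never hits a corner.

1. t=1 → R at (4,7); v=(-1,1)
2. t=4 → L at (0,11); v=(1,1)
3. t=1 → T at (1,12); v=(1,-1)
4. t=3 → R at (4,9); v=(-1,-1)
5. t=4 → L at (0,5); v=(1,-1)
6. t=4 → R at (4,1); v=(-1,-1)

Final position: (4,1)
Wall sequence: RLTRLR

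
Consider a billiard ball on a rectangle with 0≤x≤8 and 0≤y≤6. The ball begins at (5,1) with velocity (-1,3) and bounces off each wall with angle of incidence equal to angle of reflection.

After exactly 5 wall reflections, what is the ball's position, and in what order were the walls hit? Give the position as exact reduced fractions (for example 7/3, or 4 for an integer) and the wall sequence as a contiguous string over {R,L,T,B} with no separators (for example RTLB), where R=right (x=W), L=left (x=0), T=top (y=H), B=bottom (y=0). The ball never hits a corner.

1. t=5/3 → T at (10/3,6); v=(-1,-3)
2. t=2 → B at (4/3,0); v=(-1,3)
3. t=4/3 → L at (0,4); v=(1,3)
4. t=2/3 → T at (2/3,6); v=(1,-3)
5. t=2 → B at (8/3,0); v=(1,3)

Final position: (8/3,0)
Wall sequence: TBLTB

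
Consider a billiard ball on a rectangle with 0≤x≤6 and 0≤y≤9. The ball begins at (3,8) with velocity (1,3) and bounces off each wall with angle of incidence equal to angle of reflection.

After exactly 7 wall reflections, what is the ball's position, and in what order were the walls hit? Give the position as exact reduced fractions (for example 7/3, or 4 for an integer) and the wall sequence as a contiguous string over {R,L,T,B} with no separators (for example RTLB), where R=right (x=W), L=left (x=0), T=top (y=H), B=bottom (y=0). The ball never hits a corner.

1. t=1/3 → T at (10/3,9); v=(1,-3)
2. t=8/3 → R at (6,1); v=(-1,-3)
3. t=1/3 → B at (17/3,0); v=(-1,3)
4. t=3 → T at (8/3,9); v=(-1,-3)
5. t=8/3 → L at (0,1); v=(1,-3)
6. t=1/3 → B at (1/3,0); v=(1,3)
7. t=3 → T at (10/3,9); v=(1,-3)

Final position: (10/3,9)
Wall sequence: TRBTLBT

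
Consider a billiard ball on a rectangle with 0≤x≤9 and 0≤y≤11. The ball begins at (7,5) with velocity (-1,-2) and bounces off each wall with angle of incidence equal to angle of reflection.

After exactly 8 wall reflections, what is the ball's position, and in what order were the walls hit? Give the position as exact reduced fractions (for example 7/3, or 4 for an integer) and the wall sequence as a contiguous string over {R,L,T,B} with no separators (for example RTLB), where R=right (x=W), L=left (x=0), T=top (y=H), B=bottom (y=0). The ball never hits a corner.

1. t=5/2 → B at (9/2,0); v=(-1,2)
2. t=9/2 → L at (0,9); v=(1,2)
3. t=1 → T at (1,11); v=(1,-2)
4. t=11/2 → B at (13/2,0); v=(1,2)
5. t=5/2 → R at (9,5); v=(-1,2)
6. t=3 → T at (6,11); v=(-1,-2)
7. t=11/2 → B at (1/2,0); v=(-1,2)
8. t=1/2 → L at (0,1); v=(1,2)

Final position: (0,1)
Wall sequence: BLTBRTBL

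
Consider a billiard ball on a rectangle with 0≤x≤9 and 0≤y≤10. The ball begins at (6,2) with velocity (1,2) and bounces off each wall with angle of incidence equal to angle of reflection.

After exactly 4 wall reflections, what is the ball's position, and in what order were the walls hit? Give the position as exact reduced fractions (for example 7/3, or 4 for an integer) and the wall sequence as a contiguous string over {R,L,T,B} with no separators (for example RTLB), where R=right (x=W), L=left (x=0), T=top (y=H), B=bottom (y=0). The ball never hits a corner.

1. t=3 → R at (9,8); v=(-1,2)
2. t=1 → T at (8,10); v=(-1,-2)
3. t=5 → B at (3,0); v=(-1,2)
4. t=3 → L at (0,6); v=(1,2)

Final position: (0,6)
Wall sequence: RTBL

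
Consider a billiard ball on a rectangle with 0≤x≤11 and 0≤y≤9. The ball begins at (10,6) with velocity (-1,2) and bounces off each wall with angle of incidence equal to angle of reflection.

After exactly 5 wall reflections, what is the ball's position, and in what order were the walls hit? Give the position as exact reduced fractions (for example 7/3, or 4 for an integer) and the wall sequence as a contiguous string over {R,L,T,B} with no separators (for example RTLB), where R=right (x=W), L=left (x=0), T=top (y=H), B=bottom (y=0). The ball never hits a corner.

1. t=3/2 → T at (17/2,9); v=(-1,-2)
2. t=9/2 → B at (4,0); v=(-1,2)
3. t=4 → L at (0,8); v=(1,2)
4. t=1/2 → T at (1/2,9); v=(1,-2)
5. t=9/2 → B at (5,0); v=(1,2)

Final position: (5,0)
Wall sequence: TBLTB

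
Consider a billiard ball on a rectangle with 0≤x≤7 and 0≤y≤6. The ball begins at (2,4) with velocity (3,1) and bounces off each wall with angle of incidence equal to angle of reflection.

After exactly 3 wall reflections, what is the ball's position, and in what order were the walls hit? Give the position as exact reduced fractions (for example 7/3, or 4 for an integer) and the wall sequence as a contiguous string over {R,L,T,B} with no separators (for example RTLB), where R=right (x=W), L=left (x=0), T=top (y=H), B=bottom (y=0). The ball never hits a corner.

1. t=5/3 → R at (7,17/3); v=(-3,1)
2. t=1/3 → T at (6,6); v=(-3,-1)
3. t=2 → L at (0,4); v=(3,-1)

Final position: (0,4)
Wall sequence: RTL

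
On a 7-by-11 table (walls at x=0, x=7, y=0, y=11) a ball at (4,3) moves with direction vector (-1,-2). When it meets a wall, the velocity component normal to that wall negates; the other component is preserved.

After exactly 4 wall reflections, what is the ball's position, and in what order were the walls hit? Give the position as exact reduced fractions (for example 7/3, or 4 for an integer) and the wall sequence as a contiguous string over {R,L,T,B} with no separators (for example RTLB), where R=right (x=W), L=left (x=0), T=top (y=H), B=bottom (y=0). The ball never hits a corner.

Final position: (7,3)
Wall sequence: BLTR

1. t=3/2 → B at (5/2,0); v=(-1,2)
2. t=5/2 → L at (0,5); v=(1,2)
3. t=3 → T at (3,11); v=(1,-2)
4. t=4 → R at (7,3); v=(-1,-2)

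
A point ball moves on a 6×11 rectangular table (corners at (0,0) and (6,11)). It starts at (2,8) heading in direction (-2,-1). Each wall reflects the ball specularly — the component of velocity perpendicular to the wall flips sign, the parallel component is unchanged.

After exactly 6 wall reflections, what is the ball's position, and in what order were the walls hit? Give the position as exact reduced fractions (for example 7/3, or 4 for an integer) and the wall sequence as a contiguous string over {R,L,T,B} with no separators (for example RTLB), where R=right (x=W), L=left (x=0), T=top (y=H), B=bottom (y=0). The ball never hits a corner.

Final position: (0,5)
Wall sequence: LRLBRL

1. t=1 → L at (0,7); v=(2,-1)
2. t=3 → R at (6,4); v=(-2,-1)
3. t=3 → L at (0,1); v=(2,-1)
4. t=1 → B at (2,0); v=(2,1)
5. t=2 → R at (6,2); v=(-2,1)
6. t=3 → L at (0,5); v=(2,1)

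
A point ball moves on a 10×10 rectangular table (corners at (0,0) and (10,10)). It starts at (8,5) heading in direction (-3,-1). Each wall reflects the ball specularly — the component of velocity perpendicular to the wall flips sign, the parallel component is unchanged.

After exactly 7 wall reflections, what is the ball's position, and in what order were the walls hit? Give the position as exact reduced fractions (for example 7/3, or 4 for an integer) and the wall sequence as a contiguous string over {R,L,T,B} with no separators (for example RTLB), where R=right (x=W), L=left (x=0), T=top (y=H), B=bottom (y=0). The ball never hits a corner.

1. t=8/3 → L at (0,7/3); v=(3,-1)
2. t=7/3 → B at (7,0); v=(3,1)
3. t=1 → R at (10,1); v=(-3,1)
4. t=10/3 → L at (0,13/3); v=(3,1)
5. t=10/3 → R at (10,23/3); v=(-3,1)
6. t=7/3 → T at (3,10); v=(-3,-1)
7. t=1 → L at (0,9); v=(3,-1)

Final position: (0,9)
Wall sequence: LBRLRTL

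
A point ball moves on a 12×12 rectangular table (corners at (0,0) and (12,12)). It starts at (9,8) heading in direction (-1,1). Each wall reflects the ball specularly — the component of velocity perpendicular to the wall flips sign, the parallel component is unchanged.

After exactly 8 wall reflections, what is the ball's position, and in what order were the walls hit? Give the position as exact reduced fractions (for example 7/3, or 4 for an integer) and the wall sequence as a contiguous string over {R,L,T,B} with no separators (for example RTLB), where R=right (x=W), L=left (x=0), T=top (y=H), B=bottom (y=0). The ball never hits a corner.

1. t=4 → T at (5,12); v=(-1,-1)
2. t=5 → L at (0,7); v=(1,-1)
3. t=7 → B at (7,0); v=(1,1)
4. t=5 → R at (12,5); v=(-1,1)
5. t=7 → T at (5,12); v=(-1,-1)
6. t=5 → L at (0,7); v=(1,-1)
7. t=7 → B at (7,0); v=(1,1)
8. t=5 → R at (12,5); v=(-1,1)

Final position: (12,5)
Wall sequence: TLBRTLBR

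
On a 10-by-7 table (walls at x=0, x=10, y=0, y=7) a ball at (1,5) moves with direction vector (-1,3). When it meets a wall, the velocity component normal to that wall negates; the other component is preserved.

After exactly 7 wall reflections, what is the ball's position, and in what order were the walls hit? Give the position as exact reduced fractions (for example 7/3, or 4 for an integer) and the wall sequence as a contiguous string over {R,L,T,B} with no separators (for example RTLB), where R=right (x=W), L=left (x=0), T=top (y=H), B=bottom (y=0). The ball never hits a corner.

Final position: (10,4)
Wall sequence: TLBTBTR

1. t=2/3 → T at (1/3,7); v=(-1,-3)
2. t=1/3 → L at (0,6); v=(1,-3)
3. t=2 → B at (2,0); v=(1,3)
4. t=7/3 → T at (13/3,7); v=(1,-3)
5. t=7/3 → B at (20/3,0); v=(1,3)
6. t=7/3 → T at (9,7); v=(1,-3)
7. t=1 → R at (10,4); v=(-1,-3)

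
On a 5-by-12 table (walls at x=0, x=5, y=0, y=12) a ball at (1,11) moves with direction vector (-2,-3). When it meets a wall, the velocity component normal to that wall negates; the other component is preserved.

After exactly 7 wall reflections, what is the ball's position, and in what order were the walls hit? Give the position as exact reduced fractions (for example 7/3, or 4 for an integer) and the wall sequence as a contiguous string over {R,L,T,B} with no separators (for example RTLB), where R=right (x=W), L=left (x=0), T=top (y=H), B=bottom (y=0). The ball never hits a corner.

1. t=1/2 → L at (0,19/2); v=(2,-3)
2. t=5/2 → R at (5,2); v=(-2,-3)
3. t=2/3 → B at (11/3,0); v=(-2,3)
4. t=11/6 → L at (0,11/2); v=(2,3)
5. t=13/6 → T at (13/3,12); v=(2,-3)
6. t=1/3 → R at (5,11); v=(-2,-3)
7. t=5/2 → L at (0,7/2); v=(2,-3)

Final position: (0,7/2)
Wall sequence: LRBLTRL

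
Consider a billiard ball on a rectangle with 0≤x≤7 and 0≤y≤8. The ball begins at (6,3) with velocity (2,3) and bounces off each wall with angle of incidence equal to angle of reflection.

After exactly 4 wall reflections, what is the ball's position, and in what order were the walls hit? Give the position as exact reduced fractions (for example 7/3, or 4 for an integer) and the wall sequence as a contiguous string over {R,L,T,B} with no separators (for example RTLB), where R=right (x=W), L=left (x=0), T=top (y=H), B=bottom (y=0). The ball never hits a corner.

Final position: (2/3,0)
Wall sequence: RTLB

1. t=1/2 → R at (7,9/2); v=(-2,3)
2. t=7/6 → T at (14/3,8); v=(-2,-3)
3. t=7/3 → L at (0,1); v=(2,-3)
4. t=1/3 → B at (2/3,0); v=(2,3)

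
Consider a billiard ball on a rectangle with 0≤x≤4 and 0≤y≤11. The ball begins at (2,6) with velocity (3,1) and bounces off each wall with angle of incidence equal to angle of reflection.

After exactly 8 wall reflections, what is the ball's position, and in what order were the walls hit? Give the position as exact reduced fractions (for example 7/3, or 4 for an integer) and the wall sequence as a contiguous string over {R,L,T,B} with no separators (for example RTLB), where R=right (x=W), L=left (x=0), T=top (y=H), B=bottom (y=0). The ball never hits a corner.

Final position: (4,22/3)
Wall sequence: RLRLTRLR

1. t=2/3 → R at (4,20/3); v=(-3,1)
2. t=4/3 → L at (0,8); v=(3,1)
3. t=4/3 → R at (4,28/3); v=(-3,1)
4. t=4/3 → L at (0,32/3); v=(3,1)
5. t=1/3 → T at (1,11); v=(3,-1)
6. t=1 → R at (4,10); v=(-3,-1)
7. t=4/3 → L at (0,26/3); v=(3,-1)
8. t=4/3 → R at (4,22/3); v=(-3,-1)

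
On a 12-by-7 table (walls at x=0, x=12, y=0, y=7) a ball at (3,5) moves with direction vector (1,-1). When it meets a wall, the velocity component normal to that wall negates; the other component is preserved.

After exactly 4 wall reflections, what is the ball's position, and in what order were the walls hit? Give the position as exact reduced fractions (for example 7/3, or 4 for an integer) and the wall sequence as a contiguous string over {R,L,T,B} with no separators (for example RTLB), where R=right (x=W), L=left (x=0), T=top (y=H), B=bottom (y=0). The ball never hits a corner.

1. t=5 → B at (8,0); v=(1,1)
2. t=4 → R at (12,4); v=(-1,1)
3. t=3 → T at (9,7); v=(-1,-1)
4. t=7 → B at (2,0); v=(-1,1)

Final position: (2,0)
Wall sequence: BRTB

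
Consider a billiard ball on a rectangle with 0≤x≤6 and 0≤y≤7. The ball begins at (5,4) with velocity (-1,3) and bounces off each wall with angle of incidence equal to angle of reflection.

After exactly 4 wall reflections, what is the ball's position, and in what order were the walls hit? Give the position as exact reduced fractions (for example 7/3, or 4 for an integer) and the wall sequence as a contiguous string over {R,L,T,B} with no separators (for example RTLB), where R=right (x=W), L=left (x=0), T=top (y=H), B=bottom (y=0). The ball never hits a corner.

Final position: (2/3,7)
Wall sequence: TBLT

1. t=1 → T at (4,7); v=(-1,-3)
2. t=7/3 → B at (5/3,0); v=(-1,3)
3. t=5/3 → L at (0,5); v=(1,3)
4. t=2/3 → T at (2/3,7); v=(1,-3)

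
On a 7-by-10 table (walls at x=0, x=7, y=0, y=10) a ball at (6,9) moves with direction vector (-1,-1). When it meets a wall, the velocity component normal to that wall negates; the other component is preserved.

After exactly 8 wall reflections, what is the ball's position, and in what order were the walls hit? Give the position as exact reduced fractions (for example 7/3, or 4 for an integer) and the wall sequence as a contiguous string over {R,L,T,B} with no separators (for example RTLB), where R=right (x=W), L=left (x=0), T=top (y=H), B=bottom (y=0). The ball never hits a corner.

1. t=6 → L at (0,3); v=(1,-1)
2. t=3 → B at (3,0); v=(1,1)
3. t=4 → R at (7,4); v=(-1,1)
4. t=6 → T at (1,10); v=(-1,-1)
5. t=1 → L at (0,9); v=(1,-1)
6. t=7 → R at (7,2); v=(-1,-1)
7. t=2 → B at (5,0); v=(-1,1)
8. t=5 → L at (0,5); v=(1,1)

Final position: (0,5)
Wall sequence: LBRTLRBL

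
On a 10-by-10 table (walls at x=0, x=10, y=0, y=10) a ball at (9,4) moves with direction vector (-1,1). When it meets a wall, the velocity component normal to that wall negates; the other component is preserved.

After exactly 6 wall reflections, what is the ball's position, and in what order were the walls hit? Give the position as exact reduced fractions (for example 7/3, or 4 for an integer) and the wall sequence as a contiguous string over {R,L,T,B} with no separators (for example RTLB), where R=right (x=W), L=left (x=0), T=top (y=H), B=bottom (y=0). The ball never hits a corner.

Final position: (0,7)
Wall sequence: TLBRTL

1. t=6 → T at (3,10); v=(-1,-1)
2. t=3 → L at (0,7); v=(1,-1)
3. t=7 → B at (7,0); v=(1,1)
4. t=3 → R at (10,3); v=(-1,1)
5. t=7 → T at (3,10); v=(-1,-1)
6. t=3 → L at (0,7); v=(1,-1)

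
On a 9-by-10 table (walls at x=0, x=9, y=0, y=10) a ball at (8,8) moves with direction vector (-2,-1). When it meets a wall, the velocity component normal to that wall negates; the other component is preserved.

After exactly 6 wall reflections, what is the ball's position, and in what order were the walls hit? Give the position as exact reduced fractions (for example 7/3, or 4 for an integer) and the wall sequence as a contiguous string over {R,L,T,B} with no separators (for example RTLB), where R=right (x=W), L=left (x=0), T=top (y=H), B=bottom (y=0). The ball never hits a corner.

1. t=4 → L at (0,4); v=(2,-1)
2. t=4 → B at (8,0); v=(2,1)
3. t=1/2 → R at (9,1/2); v=(-2,1)
4. t=9/2 → L at (0,5); v=(2,1)
5. t=9/2 → R at (9,19/2); v=(-2,1)
6. t=1/2 → T at (8,10); v=(-2,-1)

Final position: (8,10)
Wall sequence: LBRLRT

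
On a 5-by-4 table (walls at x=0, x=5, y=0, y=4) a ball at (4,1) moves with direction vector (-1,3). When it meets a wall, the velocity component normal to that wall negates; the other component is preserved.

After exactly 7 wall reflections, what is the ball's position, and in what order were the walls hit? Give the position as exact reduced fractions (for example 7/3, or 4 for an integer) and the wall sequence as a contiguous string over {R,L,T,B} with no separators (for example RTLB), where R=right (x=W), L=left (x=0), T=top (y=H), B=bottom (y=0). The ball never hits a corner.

Final position: (11/3,0)
Wall sequence: TBTLBTB

1. t=1 → T at (3,4); v=(-1,-3)
2. t=4/3 → B at (5/3,0); v=(-1,3)
3. t=4/3 → T at (1/3,4); v=(-1,-3)
4. t=1/3 → L at (0,3); v=(1,-3)
5. t=1 → B at (1,0); v=(1,3)
6. t=4/3 → T at (7/3,4); v=(1,-3)
7. t=4/3 → B at (11/3,0); v=(1,3)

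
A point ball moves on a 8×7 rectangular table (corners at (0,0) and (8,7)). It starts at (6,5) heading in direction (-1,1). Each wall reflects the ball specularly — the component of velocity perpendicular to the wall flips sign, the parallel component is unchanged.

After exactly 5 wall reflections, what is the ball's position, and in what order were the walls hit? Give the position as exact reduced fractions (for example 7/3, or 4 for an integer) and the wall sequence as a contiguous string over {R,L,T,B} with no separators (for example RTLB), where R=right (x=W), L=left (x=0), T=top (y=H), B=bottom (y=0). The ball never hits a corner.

Final position: (6,7)
Wall sequence: TLBRT

1. t=2 → T at (4,7); v=(-1,-1)
2. t=4 → L at (0,3); v=(1,-1)
3. t=3 → B at (3,0); v=(1,1)
4. t=5 → R at (8,5); v=(-1,1)
5. t=2 → T at (6,7); v=(-1,-1)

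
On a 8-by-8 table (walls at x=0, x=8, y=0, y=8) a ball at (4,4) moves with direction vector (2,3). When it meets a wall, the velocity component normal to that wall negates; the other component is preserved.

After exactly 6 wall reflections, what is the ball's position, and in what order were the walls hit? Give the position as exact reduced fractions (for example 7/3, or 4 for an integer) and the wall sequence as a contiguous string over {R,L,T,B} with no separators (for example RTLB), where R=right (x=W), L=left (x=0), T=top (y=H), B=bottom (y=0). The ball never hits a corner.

Final position: (20/3,0)
Wall sequence: TRBLTB

1. t=4/3 → T at (20/3,8); v=(2,-3)
2. t=2/3 → R at (8,6); v=(-2,-3)
3. t=2 → B at (4,0); v=(-2,3)
4. t=2 → L at (0,6); v=(2,3)
5. t=2/3 → T at (4/3,8); v=(2,-3)
6. t=8/3 → B at (20/3,0); v=(2,3)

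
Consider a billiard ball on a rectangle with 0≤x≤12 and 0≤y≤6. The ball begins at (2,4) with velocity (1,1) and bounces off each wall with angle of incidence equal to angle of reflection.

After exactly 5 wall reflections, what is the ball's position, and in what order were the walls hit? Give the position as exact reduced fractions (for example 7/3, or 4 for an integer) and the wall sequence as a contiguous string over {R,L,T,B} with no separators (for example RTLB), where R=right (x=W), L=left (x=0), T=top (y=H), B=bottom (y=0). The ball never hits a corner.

Final position: (2,0)
Wall sequence: TBRTB

1. t=2 → T at (4,6); v=(1,-1)
2. t=6 → B at (10,0); v=(1,1)
3. t=2 → R at (12,2); v=(-1,1)
4. t=4 → T at (8,6); v=(-1,-1)
5. t=6 → B at (2,0); v=(-1,1)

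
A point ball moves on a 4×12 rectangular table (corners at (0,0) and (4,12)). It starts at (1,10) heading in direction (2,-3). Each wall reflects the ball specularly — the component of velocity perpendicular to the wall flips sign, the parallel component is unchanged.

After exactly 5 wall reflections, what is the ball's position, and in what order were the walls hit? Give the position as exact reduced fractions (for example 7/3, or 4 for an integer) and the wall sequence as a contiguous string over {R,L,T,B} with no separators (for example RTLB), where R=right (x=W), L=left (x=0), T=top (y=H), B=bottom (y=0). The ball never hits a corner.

Final position: (1/3,12)
Wall sequence: RBLRT

1. t=3/2 → R at (4,11/2); v=(-2,-3)
2. t=11/6 → B at (1/3,0); v=(-2,3)
3. t=1/6 → L at (0,1/2); v=(2,3)
4. t=2 → R at (4,13/2); v=(-2,3)
5. t=11/6 → T at (1/3,12); v=(-2,-3)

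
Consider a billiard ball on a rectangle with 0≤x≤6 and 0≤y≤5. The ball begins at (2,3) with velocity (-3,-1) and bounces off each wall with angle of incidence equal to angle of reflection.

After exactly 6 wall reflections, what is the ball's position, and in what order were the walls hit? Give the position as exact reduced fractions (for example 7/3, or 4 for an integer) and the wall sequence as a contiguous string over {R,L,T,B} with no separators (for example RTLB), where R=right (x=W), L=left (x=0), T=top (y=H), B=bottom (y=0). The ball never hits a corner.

Final position: (2,5)
Wall sequence: LRBLRT

1. t=2/3 → L at (0,7/3); v=(3,-1)
2. t=2 → R at (6,1/3); v=(-3,-1)
3. t=1/3 → B at (5,0); v=(-3,1)
4. t=5/3 → L at (0,5/3); v=(3,1)
5. t=2 → R at (6,11/3); v=(-3,1)
6. t=4/3 → T at (2,5); v=(-3,-1)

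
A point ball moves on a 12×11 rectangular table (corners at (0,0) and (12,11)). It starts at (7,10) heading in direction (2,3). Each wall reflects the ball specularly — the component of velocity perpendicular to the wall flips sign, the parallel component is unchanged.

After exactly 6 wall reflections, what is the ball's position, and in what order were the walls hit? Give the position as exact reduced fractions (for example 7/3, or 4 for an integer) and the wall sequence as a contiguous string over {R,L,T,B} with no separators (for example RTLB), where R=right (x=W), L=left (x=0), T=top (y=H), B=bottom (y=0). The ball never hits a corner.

Final position: (17/3,0)
Wall sequence: TRBTLB

1. t=1/3 → T at (23/3,11); v=(2,-3)
2. t=13/6 → R at (12,9/2); v=(-2,-3)
3. t=3/2 → B at (9,0); v=(-2,3)
4. t=11/3 → T at (5/3,11); v=(-2,-3)
5. t=5/6 → L at (0,17/2); v=(2,-3)
6. t=17/6 → B at (17/3,0); v=(2,3)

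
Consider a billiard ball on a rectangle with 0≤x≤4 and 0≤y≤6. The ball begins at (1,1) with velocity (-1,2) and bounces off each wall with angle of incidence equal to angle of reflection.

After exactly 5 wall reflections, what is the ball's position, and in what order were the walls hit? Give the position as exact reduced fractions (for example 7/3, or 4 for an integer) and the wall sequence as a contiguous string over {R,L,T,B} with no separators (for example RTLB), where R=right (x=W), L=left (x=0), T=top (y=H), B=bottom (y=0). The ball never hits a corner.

1. t=1 → L at (0,3); v=(1,2)
2. t=3/2 → T at (3/2,6); v=(1,-2)
3. t=5/2 → R at (4,1); v=(-1,-2)
4. t=1/2 → B at (7/2,0); v=(-1,2)
5. t=3 → T at (1/2,6); v=(-1,-2)

Final position: (1/2,6)
Wall sequence: LTRBT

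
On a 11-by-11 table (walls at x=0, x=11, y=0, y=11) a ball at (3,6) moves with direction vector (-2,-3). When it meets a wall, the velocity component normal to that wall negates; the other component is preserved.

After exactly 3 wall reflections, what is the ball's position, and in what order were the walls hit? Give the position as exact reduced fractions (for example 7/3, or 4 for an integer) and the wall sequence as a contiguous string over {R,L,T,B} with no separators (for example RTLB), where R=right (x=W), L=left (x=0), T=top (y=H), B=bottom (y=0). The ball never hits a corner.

1. t=3/2 → L at (0,3/2); v=(2,-3)
2. t=1/2 → B at (1,0); v=(2,3)
3. t=11/3 → T at (25/3,11); v=(2,-3)

Final position: (25/3,11)
Wall sequence: LBT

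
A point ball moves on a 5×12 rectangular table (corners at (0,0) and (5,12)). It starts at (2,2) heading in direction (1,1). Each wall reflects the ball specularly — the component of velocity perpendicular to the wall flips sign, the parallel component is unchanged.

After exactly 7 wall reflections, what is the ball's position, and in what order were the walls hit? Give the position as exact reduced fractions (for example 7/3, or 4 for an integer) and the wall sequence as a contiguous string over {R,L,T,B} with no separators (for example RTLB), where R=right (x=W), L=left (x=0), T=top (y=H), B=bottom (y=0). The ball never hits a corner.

Final position: (5,1)
Wall sequence: RLTRLBR

1. t=3 → R at (5,5); v=(-1,1)
2. t=5 → L at (0,10); v=(1,1)
3. t=2 → T at (2,12); v=(1,-1)
4. t=3 → R at (5,9); v=(-1,-1)
5. t=5 → L at (0,4); v=(1,-1)
6. t=4 → B at (4,0); v=(1,1)
7. t=1 → R at (5,1); v=(-1,1)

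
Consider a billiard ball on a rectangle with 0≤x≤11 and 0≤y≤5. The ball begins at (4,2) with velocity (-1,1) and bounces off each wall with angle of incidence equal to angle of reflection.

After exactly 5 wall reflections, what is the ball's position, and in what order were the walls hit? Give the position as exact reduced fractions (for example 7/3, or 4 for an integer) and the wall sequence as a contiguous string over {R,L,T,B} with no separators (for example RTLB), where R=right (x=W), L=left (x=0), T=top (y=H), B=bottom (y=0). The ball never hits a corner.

Final position: (11,3)
Wall sequence: TLBTR

1. t=3 → T at (1,5); v=(-1,-1)
2. t=1 → L at (0,4); v=(1,-1)
3. t=4 → B at (4,0); v=(1,1)
4. t=5 → T at (9,5); v=(1,-1)
5. t=2 → R at (11,3); v=(-1,-1)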